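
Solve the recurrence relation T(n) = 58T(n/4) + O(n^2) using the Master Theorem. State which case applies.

Master Theorem for T(n) = 58T(n/4) + O(n^2):

a = 58, b = 4, c = 2
log_b(a) = log_4(58) = 2.9290

Case 1: c = 2 < log_4(58) = 2.9290
T(n) = O(n^(log_4 58))

For T(n) = 58T(n/4) + O(n^2): log_4(58) = 2.9290. This is Case 1 of the Master Theorem (c < log_b(a), work dominated by leaves), giving O(n^(log_4 58)).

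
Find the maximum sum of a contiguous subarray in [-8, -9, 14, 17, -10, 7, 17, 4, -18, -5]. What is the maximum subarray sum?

Using Kadane's algorithm on [-8, -9, 14, 17, -10, 7, 17, 4, -18, -5]:

Scanning through the array:
Position 1 (value -9): max_ending_here = -9, max_so_far = -8
Position 2 (value 14): max_ending_here = 14, max_so_far = 14
Position 3 (value 17): max_ending_here = 31, max_so_far = 31
Position 4 (value -10): max_ending_here = 21, max_so_far = 31
Position 5 (value 7): max_ending_here = 28, max_so_far = 31
Position 6 (value 17): max_ending_here = 45, max_so_far = 45
Position 7 (value 4): max_ending_here = 49, max_so_far = 49
Position 8 (value -18): max_ending_here = 31, max_so_far = 49
Position 9 (value -5): max_ending_here = 26, max_so_far = 49

Maximum subarray: [14, 17, -10, 7, 17, 4]
Maximum sum: 49

The maximum subarray is [14, 17, -10, 7, 17, 4] with sum 49. This subarray runs from index 2 to index 7.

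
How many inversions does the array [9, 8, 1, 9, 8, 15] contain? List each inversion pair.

Finding inversions in [9, 8, 1, 9, 8, 15]:

(0, 1): arr[0]=9 > arr[1]=8
(0, 2): arr[0]=9 > arr[2]=1
(0, 4): arr[0]=9 > arr[4]=8
(1, 2): arr[1]=8 > arr[2]=1
(3, 4): arr[3]=9 > arr[4]=8

Total inversions: 5

The array has 5 inversion(s): (0,1), (0,2), (0,4), (1,2), (3,4). Each pair (i,j) satisfies i < j and arr[i] > arr[j].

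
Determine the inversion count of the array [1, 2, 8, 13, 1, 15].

Finding inversions in [1, 2, 8, 13, 1, 15]:

(1, 4): arr[1]=2 > arr[4]=1
(2, 4): arr[2]=8 > arr[4]=1
(3, 4): arr[3]=13 > arr[4]=1

Total inversions: 3

The array has 3 inversion(s): (1,4), (2,4), (3,4). Each pair (i,j) satisfies i < j and arr[i] > arr[j].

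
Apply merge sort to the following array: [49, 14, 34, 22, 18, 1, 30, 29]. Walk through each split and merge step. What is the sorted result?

Merge sort trace:

Split: [49, 14, 34, 22, 18, 1, 30, 29] -> [49, 14, 34, 22] and [18, 1, 30, 29]
  Split: [49, 14, 34, 22] -> [49, 14] and [34, 22]
    Split: [49, 14] -> [49] and [14]
    Merge: [49] + [14] -> [14, 49]
    Split: [34, 22] -> [34] and [22]
    Merge: [34] + [22] -> [22, 34]
  Merge: [14, 49] + [22, 34] -> [14, 22, 34, 49]
  Split: [18, 1, 30, 29] -> [18, 1] and [30, 29]
    Split: [18, 1] -> [18] and [1]
    Merge: [18] + [1] -> [1, 18]
    Split: [30, 29] -> [30] and [29]
    Merge: [30] + [29] -> [29, 30]
  Merge: [1, 18] + [29, 30] -> [1, 18, 29, 30]
Merge: [14, 22, 34, 49] + [1, 18, 29, 30] -> [1, 14, 18, 22, 29, 30, 34, 49]

Final sorted array: [1, 14, 18, 22, 29, 30, 34, 49]

The merge sort proceeds by recursively splitting the array and merging sorted halves.
After all merges, the sorted array is [1, 14, 18, 22, 29, 30, 34, 49].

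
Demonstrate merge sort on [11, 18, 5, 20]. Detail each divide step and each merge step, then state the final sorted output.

Merge sort trace:

Split: [11, 18, 5, 20] -> [11, 18] and [5, 20]
  Split: [11, 18] -> [11] and [18]
  Merge: [11] + [18] -> [11, 18]
  Split: [5, 20] -> [5] and [20]
  Merge: [5] + [20] -> [5, 20]
Merge: [11, 18] + [5, 20] -> [5, 11, 18, 20]

Final sorted array: [5, 11, 18, 20]

The merge sort proceeds by recursively splitting the array and merging sorted halves.
After all merges, the sorted array is [5, 11, 18, 20].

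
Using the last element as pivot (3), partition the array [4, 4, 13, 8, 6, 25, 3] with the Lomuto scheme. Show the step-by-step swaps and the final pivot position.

Lomuto partition with pivot = 3:

Initial array: [4, 4, 13, 8, 6, 25, 3]

arr[0]=4 > 3: no swap
arr[1]=4 > 3: no swap
arr[2]=13 > 3: no swap
arr[3]=8 > 3: no swap
arr[4]=6 > 3: no swap
arr[5]=25 > 3: no swap

Place pivot at position 0: [3, 4, 13, 8, 6, 25, 4]
Pivot position: 0

After partitioning with pivot 3, the array becomes [3, 4, 13, 8, 6, 25, 4]. The pivot is placed at index 0. All elements to the left of the pivot are <= 3, and all elements to the right are > 3.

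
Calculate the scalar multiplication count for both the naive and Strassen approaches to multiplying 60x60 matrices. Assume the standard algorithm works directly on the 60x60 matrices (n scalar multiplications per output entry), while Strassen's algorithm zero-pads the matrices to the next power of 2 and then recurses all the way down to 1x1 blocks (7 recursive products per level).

Matrix multiplication for 60x60 matrices:

Strassen's algorithm requires power-of-2 dimensions. Pad 60x60 to 64x64 (next power of 2).

Standard algorithm: 60^3 = 216000 multiplications
Strassen's algorithm: 7^(log2(64)) = 7^6 = 117649 multiplications
Savings: 216000 - 117649 = 98351 multiplications

Standard: 216000 multiplications (60^3). Strassen: 117649 multiplications (7^6, after padding to 64x64). Strassen reduces 8 recursive multiplications to 7 at each level.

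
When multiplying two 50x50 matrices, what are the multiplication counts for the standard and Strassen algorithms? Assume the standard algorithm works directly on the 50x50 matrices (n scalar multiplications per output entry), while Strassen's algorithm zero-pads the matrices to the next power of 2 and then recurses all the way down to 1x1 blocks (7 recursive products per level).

Matrix multiplication for 50x50 matrices:

Strassen's algorithm requires power-of-2 dimensions. Pad 50x50 to 64x64 (next power of 2).

Standard algorithm: 50^3 = 125000 multiplications
Strassen's algorithm: 7^(log2(64)) = 7^6 = 117649 multiplications
Savings: 125000 - 117649 = 7351 multiplications

Standard: 125000 multiplications (50^3). Strassen: 117649 multiplications (7^6, after padding to 64x64). Strassen reduces 8 recursive multiplications to 7 at each level.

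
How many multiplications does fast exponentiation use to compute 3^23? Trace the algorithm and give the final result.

Computing 3^23 by squaring (build up from 3^1; each line after the first costs one multiplication):

3^1 = 3
3^2 = (3^1)^2 = 3^2 = 9
3^4 = (3^2)^2 = 9^2 = 81
3^5 = 3 * 3^4 = 3 * 81 = 243
3^10 = (3^5)^2 = 243^2 = 59049
3^11 = 3 * 3^10 = 3 * 59049 = 177147
3^22 = (3^11)^2 = 177147^2 = 31381059609
3^23 = 3 * 3^22 = 3 * 31381059609 = 94143178827

Result: 94143178827
Multiplications needed: 7 (7 lines after 3^1)

3^23 = 94143178827. Using exponentiation by squaring, this requires 7 multiplications. The key idea: if the exponent is even, square the half-power; if odd, multiply by the base once.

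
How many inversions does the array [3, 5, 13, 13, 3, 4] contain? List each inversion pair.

Finding inversions in [3, 5, 13, 13, 3, 4]:

(1, 4): arr[1]=5 > arr[4]=3
(1, 5): arr[1]=5 > arr[5]=4
(2, 4): arr[2]=13 > arr[4]=3
(2, 5): arr[2]=13 > arr[5]=4
(3, 4): arr[3]=13 > arr[4]=3
(3, 5): arr[3]=13 > arr[5]=4

Total inversions: 6

The array has 6 inversion(s): (1,4), (1,5), (2,4), (2,5), (3,4), (3,5). Each pair (i,j) satisfies i < j and arr[i] > arr[j].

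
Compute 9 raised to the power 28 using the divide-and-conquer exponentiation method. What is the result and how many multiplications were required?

Computing 9^28 by squaring (build up from 9^1; each line after the first costs one multiplication):

9^1 = 9
9^2 = (9^1)^2 = 9^2 = 81
9^3 = 9 * 9^2 = 9 * 81 = 729
9^6 = (9^3)^2 = 729^2 = 531441
9^7 = 9 * 9^6 = 9 * 531441 = 4782969
9^14 = (9^7)^2 = 4782969^2 = 22876792454961
9^28 = (9^14)^2 = 22876792454961^2 = 523347633027360537213511521

Result: 523347633027360537213511521
Multiplications needed: 6 (6 lines after 9^1)

9^28 = 523347633027360537213511521. Using exponentiation by squaring, this requires 6 multiplications. The key idea: if the exponent is even, square the half-power; if odd, multiply by the base once.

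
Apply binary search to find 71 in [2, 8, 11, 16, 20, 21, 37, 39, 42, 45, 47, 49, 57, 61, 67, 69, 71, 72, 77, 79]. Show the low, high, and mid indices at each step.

Binary search for 71 in [2, 8, 11, 16, 20, 21, 37, 39, 42, 45, 47, 49, 57, 61, 67, 69, 71, 72, 77, 79]:

lo=0, hi=19, mid=9, arr[mid]=45 -> 45 < 71, search right half
lo=10, hi=19, mid=14, arr[mid]=67 -> 67 < 71, search right half
lo=15, hi=19, mid=17, arr[mid]=72 -> 72 > 71, search left half
lo=15, hi=16, mid=15, arr[mid]=69 -> 69 < 71, search right half
lo=16, hi=16, mid=16, arr[mid]=71 -> Found target at index 16!

Binary search finds 71 at index 16 after 5 comparisons. The search repeatedly halves the search space by comparing with the middle element.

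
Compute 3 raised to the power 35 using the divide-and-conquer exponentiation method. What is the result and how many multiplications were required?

Computing 3^35 by squaring (build up from 3^1; each line after the first costs one multiplication):

3^1 = 3
3^2 = (3^1)^2 = 3^2 = 9
3^4 = (3^2)^2 = 9^2 = 81
3^8 = (3^4)^2 = 81^2 = 6561
3^16 = (3^8)^2 = 6561^2 = 43046721
3^17 = 3 * 3^16 = 3 * 43046721 = 129140163
3^34 = (3^17)^2 = 129140163^2 = 16677181699666569
3^35 = 3 * 3^34 = 3 * 16677181699666569 = 50031545098999707

Result: 50031545098999707
Multiplications needed: 7 (7 lines after 3^1)

3^35 = 50031545098999707. Using exponentiation by squaring, this requires 7 multiplications. The key idea: if the exponent is even, square the half-power; if odd, multiply by the base once.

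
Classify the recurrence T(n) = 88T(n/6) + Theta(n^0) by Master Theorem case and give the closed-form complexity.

Master Theorem for T(n) = 88T(n/6) + O(n^0):

a = 88, b = 6, c = 0
log_b(a) = log_6(88) = 2.4988

Case 1: c = 0 < log_6(88) = 2.4988
T(n) = O(n^(log_6 88))

For T(n) = 88T(n/6) + O(n^0): log_6(88) = 2.4988. This is Case 1 of the Master Theorem (c < log_b(a), work dominated by leaves), giving O(n^(log_6 88)).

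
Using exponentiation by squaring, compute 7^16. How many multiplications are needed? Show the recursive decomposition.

Computing 7^16 by squaring (build up from 7^1; each line after the first costs one multiplication):

7^1 = 7
7^2 = (7^1)^2 = 7^2 = 49
7^4 = (7^2)^2 = 49^2 = 2401
7^8 = (7^4)^2 = 2401^2 = 5764801
7^16 = (7^8)^2 = 5764801^2 = 33232930569601

Result: 33232930569601
Multiplications needed: 4 (4 lines after 7^1)

7^16 = 33232930569601. Using exponentiation by squaring, this requires 4 multiplications. The key idea: if the exponent is even, square the half-power; if odd, multiply by the base once.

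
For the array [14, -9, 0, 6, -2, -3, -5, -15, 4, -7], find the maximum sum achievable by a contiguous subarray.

Using Kadane's algorithm on [14, -9, 0, 6, -2, -3, -5, -15, 4, -7]:

Scanning through the array:
Position 1 (value -9): max_ending_here = 5, max_so_far = 14
Position 2 (value 0): max_ending_here = 5, max_so_far = 14
Position 3 (value 6): max_ending_here = 11, max_so_far = 14
Position 4 (value -2): max_ending_here = 9, max_so_far = 14
Position 5 (value -3): max_ending_here = 6, max_so_far = 14
Position 6 (value -5): max_ending_here = 1, max_so_far = 14
Position 7 (value -15): max_ending_here = -14, max_so_far = 14
Position 8 (value 4): max_ending_here = 4, max_so_far = 14
Position 9 (value -7): max_ending_here = -3, max_so_far = 14

Maximum subarray: [14]
Maximum sum: 14

The maximum subarray is [14] with sum 14. This subarray runs from index 0 to index 0.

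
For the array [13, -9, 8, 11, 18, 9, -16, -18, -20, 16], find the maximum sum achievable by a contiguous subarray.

Using Kadane's algorithm on [13, -9, 8, 11, 18, 9, -16, -18, -20, 16]:

Scanning through the array:
Position 1 (value -9): max_ending_here = 4, max_so_far = 13
Position 2 (value 8): max_ending_here = 12, max_so_far = 13
Position 3 (value 11): max_ending_here = 23, max_so_far = 23
Position 4 (value 18): max_ending_here = 41, max_so_far = 41
Position 5 (value 9): max_ending_here = 50, max_so_far = 50
Position 6 (value -16): max_ending_here = 34, max_so_far = 50
Position 7 (value -18): max_ending_here = 16, max_so_far = 50
Position 8 (value -20): max_ending_here = -4, max_so_far = 50
Position 9 (value 16): max_ending_here = 16, max_so_far = 50

Maximum subarray: [13, -9, 8, 11, 18, 9]
Maximum sum: 50

The maximum subarray is [13, -9, 8, 11, 18, 9] with sum 50. This subarray runs from index 0 to index 5.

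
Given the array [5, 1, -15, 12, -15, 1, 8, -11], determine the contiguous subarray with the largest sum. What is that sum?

Using Kadane's algorithm on [5, 1, -15, 12, -15, 1, 8, -11]:

Scanning through the array:
Position 1 (value 1): max_ending_here = 6, max_so_far = 6
Position 2 (value -15): max_ending_here = -9, max_so_far = 6
Position 3 (value 12): max_ending_here = 12, max_so_far = 12
Position 4 (value -15): max_ending_here = -3, max_so_far = 12
Position 5 (value 1): max_ending_here = 1, max_so_far = 12
Position 6 (value 8): max_ending_here = 9, max_so_far = 12
Position 7 (value -11): max_ending_here = -2, max_so_far = 12

Maximum subarray: [12]
Maximum sum: 12

The maximum subarray is [12] with sum 12. This subarray runs from index 3 to index 3.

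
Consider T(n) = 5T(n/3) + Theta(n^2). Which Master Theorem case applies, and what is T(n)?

Master Theorem for T(n) = 5T(n/3) + O(n^2):

a = 5, b = 3, c = 2
log_b(a) = log_3(5) = 1.4650

Case 3: c = 2 > log_3(5) = 1.4650
T(n) = O(n^2) = O(n^2)

For T(n) = 5T(n/3) + O(n^2): log_3(5) = 1.4650. This is Case 3 of the Master Theorem (c > log_b(a), work dominated by root), giving O(n^2).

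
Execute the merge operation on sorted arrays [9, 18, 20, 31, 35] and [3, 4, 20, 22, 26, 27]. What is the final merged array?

Merging process:

Compare 9 vs 3: take 3 from right. Merged: [3]
Compare 9 vs 4: take 4 from right. Merged: [3, 4]
Compare 9 vs 20: take 9 from left. Merged: [3, 4, 9]
Compare 18 vs 20: take 18 from left. Merged: [3, 4, 9, 18]
Compare 20 vs 20: take 20 from left. Merged: [3, 4, 9, 18, 20]
Compare 31 vs 20: take 20 from right. Merged: [3, 4, 9, 18, 20, 20]
Compare 31 vs 22: take 22 from right. Merged: [3, 4, 9, 18, 20, 20, 22]
Compare 31 vs 26: take 26 from right. Merged: [3, 4, 9, 18, 20, 20, 22, 26]
Compare 31 vs 27: take 27 from right. Merged: [3, 4, 9, 18, 20, 20, 22, 26, 27]
Append remaining from left: [31, 35]. Merged: [3, 4, 9, 18, 20, 20, 22, 26, 27, 31, 35]

Final merged array: [3, 4, 9, 18, 20, 20, 22, 26, 27, 31, 35]
Total comparisons: 9

The merged array is [3, 4, 9, 18, 20, 20, 22, 26, 27, 31, 35], requiring 9 comparisons. The merge step runs in O(n) time where n is the total number of elements.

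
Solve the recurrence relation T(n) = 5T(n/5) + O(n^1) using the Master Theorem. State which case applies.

Master Theorem for T(n) = 5T(n/5) + O(n^1):

a = 5, b = 5, c = 1
log_b(a) = log_5(5) = 1.0000

Case 2: c = 1 = log_5(5) = 1.0000
T(n) = O(n^1 log n) = O(n log n)

For T(n) = 5T(n/5) + O(n^1): log_5(5) = 1.0000. This is Case 2 of the Master Theorem (c = log_b(a), equal work at all levels), giving O(n log n).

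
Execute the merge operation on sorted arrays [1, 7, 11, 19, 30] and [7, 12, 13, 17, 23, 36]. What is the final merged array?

Merging process:

Compare 1 vs 7: take 1 from left. Merged: [1]
Compare 7 vs 7: take 7 from left. Merged: [1, 7]
Compare 11 vs 7: take 7 from right. Merged: [1, 7, 7]
Compare 11 vs 12: take 11 from left. Merged: [1, 7, 7, 11]
Compare 19 vs 12: take 12 from right. Merged: [1, 7, 7, 11, 12]
Compare 19 vs 13: take 13 from right. Merged: [1, 7, 7, 11, 12, 13]
Compare 19 vs 17: take 17 from right. Merged: [1, 7, 7, 11, 12, 13, 17]
Compare 19 vs 23: take 19 from left. Merged: [1, 7, 7, 11, 12, 13, 17, 19]
Compare 30 vs 23: take 23 from right. Merged: [1, 7, 7, 11, 12, 13, 17, 19, 23]
Compare 30 vs 36: take 30 from left. Merged: [1, 7, 7, 11, 12, 13, 17, 19, 23, 30]
Append remaining from right: [36]. Merged: [1, 7, 7, 11, 12, 13, 17, 19, 23, 30, 36]

Final merged array: [1, 7, 7, 11, 12, 13, 17, 19, 23, 30, 36]
Total comparisons: 10

The merged array is [1, 7, 7, 11, 12, 13, 17, 19, 23, 30, 36], requiring 10 comparisons. The merge step runs in O(n) time where n is the total number of elements.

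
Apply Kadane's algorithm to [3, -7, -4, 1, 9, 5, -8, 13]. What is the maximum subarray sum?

Using Kadane's algorithm on [3, -7, -4, 1, 9, 5, -8, 13]:

Scanning through the array:
Position 1 (value -7): max_ending_here = -4, max_so_far = 3
Position 2 (value -4): max_ending_here = -4, max_so_far = 3
Position 3 (value 1): max_ending_here = 1, max_so_far = 3
Position 4 (value 9): max_ending_here = 10, max_so_far = 10
Position 5 (value 5): max_ending_here = 15, max_so_far = 15
Position 6 (value -8): max_ending_here = 7, max_so_far = 15
Position 7 (value 13): max_ending_here = 20, max_so_far = 20

Maximum subarray: [1, 9, 5, -8, 13]
Maximum sum: 20

The maximum subarray is [1, 9, 5, -8, 13] with sum 20. This subarray runs from index 3 to index 7.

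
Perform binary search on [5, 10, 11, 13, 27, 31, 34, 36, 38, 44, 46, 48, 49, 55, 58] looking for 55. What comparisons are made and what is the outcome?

Binary search for 55 in [5, 10, 11, 13, 27, 31, 34, 36, 38, 44, 46, 48, 49, 55, 58]:

lo=0, hi=14, mid=7, arr[mid]=36 -> 36 < 55, search right half
lo=8, hi=14, mid=11, arr[mid]=48 -> 48 < 55, search right half
lo=12, hi=14, mid=13, arr[mid]=55 -> Found target at index 13!

Binary search finds 55 at index 13 after 3 comparisons. The search repeatedly halves the search space by comparing with the middle element.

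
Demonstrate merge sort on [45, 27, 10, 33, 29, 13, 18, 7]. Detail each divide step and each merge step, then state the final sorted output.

Merge sort trace:

Split: [45, 27, 10, 33, 29, 13, 18, 7] -> [45, 27, 10, 33] and [29, 13, 18, 7]
  Split: [45, 27, 10, 33] -> [45, 27] and [10, 33]
    Split: [45, 27] -> [45] and [27]
    Merge: [45] + [27] -> [27, 45]
    Split: [10, 33] -> [10] and [33]
    Merge: [10] + [33] -> [10, 33]
  Merge: [27, 45] + [10, 33] -> [10, 27, 33, 45]
  Split: [29, 13, 18, 7] -> [29, 13] and [18, 7]
    Split: [29, 13] -> [29] and [13]
    Merge: [29] + [13] -> [13, 29]
    Split: [18, 7] -> [18] and [7]
    Merge: [18] + [7] -> [7, 18]
  Merge: [13, 29] + [7, 18] -> [7, 13, 18, 29]
Merge: [10, 27, 33, 45] + [7, 13, 18, 29] -> [7, 10, 13, 18, 27, 29, 33, 45]

Final sorted array: [7, 10, 13, 18, 27, 29, 33, 45]

The merge sort proceeds by recursively splitting the array and merging sorted halves.
After all merges, the sorted array is [7, 10, 13, 18, 27, 29, 33, 45].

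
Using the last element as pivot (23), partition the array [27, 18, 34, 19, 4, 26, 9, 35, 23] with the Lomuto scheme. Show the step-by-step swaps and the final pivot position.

Lomuto partition with pivot = 23:

Initial array: [27, 18, 34, 19, 4, 26, 9, 35, 23]

arr[0]=27 > 23: no swap
arr[1]=18 <= 23: swap with position 0, array becomes [18, 27, 34, 19, 4, 26, 9, 35, 23]
arr[2]=34 > 23: no swap
arr[3]=19 <= 23: swap with position 1, array becomes [18, 19, 34, 27, 4, 26, 9, 35, 23]
arr[4]=4 <= 23: swap with position 2, array becomes [18, 19, 4, 27, 34, 26, 9, 35, 23]
arr[5]=26 > 23: no swap
arr[6]=9 <= 23: swap with position 3, array becomes [18, 19, 4, 9, 34, 26, 27, 35, 23]
arr[7]=35 > 23: no swap

Place pivot at position 4: [18, 19, 4, 9, 23, 26, 27, 35, 34]
Pivot position: 4

After partitioning with pivot 23, the array becomes [18, 19, 4, 9, 23, 26, 27, 35, 34]. The pivot is placed at index 4. All elements to the left of the pivot are <= 23, and all elements to the right are > 23.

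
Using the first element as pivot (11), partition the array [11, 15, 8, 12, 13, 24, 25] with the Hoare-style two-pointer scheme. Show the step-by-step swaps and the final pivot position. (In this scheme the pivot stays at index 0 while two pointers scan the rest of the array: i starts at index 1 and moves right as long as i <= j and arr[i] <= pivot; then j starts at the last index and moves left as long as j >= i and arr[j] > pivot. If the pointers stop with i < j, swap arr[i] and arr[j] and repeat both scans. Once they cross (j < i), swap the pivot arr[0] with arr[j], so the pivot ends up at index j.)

Hoare-style two-pointer partition with pivot = 11:

Initial array: [11, 15, 8, 12, 13, 24, 25]

Pointers start at i = 1, j = 6.
i stops at index 1 (arr[1]=15 > 11), j stops at index 2 (arr[2]=8 <= 11): swap arr[1] and arr[2], array becomes [11, 8, 15, 12, 13, 24, 25]
i ends at 2, j ends at 1: the pointers have crossed (j < i), so scanning stops.

Swap pivot arr[0] with arr[1] to place pivot at position 1: [8, 11, 15, 12, 13, 24, 25]
Pivot position: 1

After partitioning with pivot 11, the array becomes [8, 11, 15, 12, 13, 24, 25]. The pivot is placed at index 1. All elements to the left of the pivot are <= 11, and all elements to the right are > 11.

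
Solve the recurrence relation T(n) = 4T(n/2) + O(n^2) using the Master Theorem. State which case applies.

Master Theorem for T(n) = 4T(n/2) + O(n^2):

a = 4, b = 2, c = 2
log_b(a) = log_2(4) = 2.0000

Case 2: c = 2 = log_2(4) = 2.0000
T(n) = O(n^2 log n) = O(n^2 log n)

For T(n) = 4T(n/2) + O(n^2): log_2(4) = 2.0000. This is Case 2 of the Master Theorem (c = log_b(a), equal work at all levels), giving O(n^2 log n).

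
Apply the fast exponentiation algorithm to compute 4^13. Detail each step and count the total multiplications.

Computing 4^13 by squaring (build up from 4^1; each line after the first costs one multiplication):

4^1 = 4
4^2 = (4^1)^2 = 4^2 = 16
4^3 = 4 * 4^2 = 4 * 16 = 64
4^6 = (4^3)^2 = 64^2 = 4096
4^12 = (4^6)^2 = 4096^2 = 16777216
4^13 = 4 * 4^12 = 4 * 16777216 = 67108864

Result: 67108864
Multiplications needed: 5 (5 lines after 4^1)

4^13 = 67108864. Using exponentiation by squaring, this requires 5 multiplications. The key idea: if the exponent is even, square the half-power; if odd, multiply by the base once.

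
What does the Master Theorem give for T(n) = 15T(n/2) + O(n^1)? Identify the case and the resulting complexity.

Master Theorem for T(n) = 15T(n/2) + O(n^1):

a = 15, b = 2, c = 1
log_b(a) = log_2(15) = 3.9069

Case 1: c = 1 < log_2(15) = 3.9069
T(n) = O(n^(log_2 15))

For T(n) = 15T(n/2) + O(n^1): log_2(15) = 3.9069. This is Case 1 of the Master Theorem (c < log_b(a), work dominated by leaves), giving O(n^(log_2 15)).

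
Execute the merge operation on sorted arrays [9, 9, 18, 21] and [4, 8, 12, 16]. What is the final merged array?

Merging process:

Compare 9 vs 4: take 4 from right. Merged: [4]
Compare 9 vs 8: take 8 from right. Merged: [4, 8]
Compare 9 vs 12: take 9 from left. Merged: [4, 8, 9]
Compare 9 vs 12: take 9 from left. Merged: [4, 8, 9, 9]
Compare 18 vs 12: take 12 from right. Merged: [4, 8, 9, 9, 12]
Compare 18 vs 16: take 16 from right. Merged: [4, 8, 9, 9, 12, 16]
Append remaining from left: [18, 21]. Merged: [4, 8, 9, 9, 12, 16, 18, 21]

Final merged array: [4, 8, 9, 9, 12, 16, 18, 21]
Total comparisons: 6

The merged array is [4, 8, 9, 9, 12, 16, 18, 21], requiring 6 comparisons. The merge step runs in O(n) time where n is the total number of elements.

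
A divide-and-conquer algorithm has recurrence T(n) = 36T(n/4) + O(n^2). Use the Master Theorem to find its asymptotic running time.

Master Theorem for T(n) = 36T(n/4) + O(n^2):

a = 36, b = 4, c = 2
log_b(a) = log_4(36) = 2.5850

Case 1: c = 2 < log_4(36) = 2.5850
T(n) = O(n^(log_4 36))

For T(n) = 36T(n/4) + O(n^2): log_4(36) = 2.5850. This is Case 1 of the Master Theorem (c < log_b(a), work dominated by leaves), giving O(n^(log_4 36)).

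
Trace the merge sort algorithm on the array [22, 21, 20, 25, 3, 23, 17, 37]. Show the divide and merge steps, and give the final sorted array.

Merge sort trace:

Split: [22, 21, 20, 25, 3, 23, 17, 37] -> [22, 21, 20, 25] and [3, 23, 17, 37]
  Split: [22, 21, 20, 25] -> [22, 21] and [20, 25]
    Split: [22, 21] -> [22] and [21]
    Merge: [22] + [21] -> [21, 22]
    Split: [20, 25] -> [20] and [25]
    Merge: [20] + [25] -> [20, 25]
  Merge: [21, 22] + [20, 25] -> [20, 21, 22, 25]
  Split: [3, 23, 17, 37] -> [3, 23] and [17, 37]
    Split: [3, 23] -> [3] and [23]
    Merge: [3] + [23] -> [3, 23]
    Split: [17, 37] -> [17] and [37]
    Merge: [17] + [37] -> [17, 37]
  Merge: [3, 23] + [17, 37] -> [3, 17, 23, 37]
Merge: [20, 21, 22, 25] + [3, 17, 23, 37] -> [3, 17, 20, 21, 22, 23, 25, 37]

Final sorted array: [3, 17, 20, 21, 22, 23, 25, 37]

The merge sort proceeds by recursively splitting the array and merging sorted halves.
After all merges, the sorted array is [3, 17, 20, 21, 22, 23, 25, 37].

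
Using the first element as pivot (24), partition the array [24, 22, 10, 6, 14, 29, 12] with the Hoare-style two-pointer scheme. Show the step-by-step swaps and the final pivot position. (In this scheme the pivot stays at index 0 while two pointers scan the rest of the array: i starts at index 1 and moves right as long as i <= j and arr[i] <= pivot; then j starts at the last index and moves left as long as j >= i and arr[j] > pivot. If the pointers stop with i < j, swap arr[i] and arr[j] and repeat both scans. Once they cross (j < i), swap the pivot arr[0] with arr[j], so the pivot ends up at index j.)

Hoare-style two-pointer partition with pivot = 24:

Initial array: [24, 22, 10, 6, 14, 29, 12]

Pointers start at i = 1, j = 6.
i stops at index 5 (arr[5]=29 > 24), j stops at index 6 (arr[6]=12 <= 24): swap arr[5] and arr[6], array becomes [24, 22, 10, 6, 14, 12, 29]
i ends at 6, j ends at 5: the pointers have crossed (j < i), so scanning stops.

Swap pivot arr[0] with arr[5] to place pivot at position 5: [12, 22, 10, 6, 14, 24, 29]
Pivot position: 5

After partitioning with pivot 24, the array becomes [12, 22, 10, 6, 14, 24, 29]. The pivot is placed at index 5. All elements to the left of the pivot are <= 24, and all elements to the right are > 24.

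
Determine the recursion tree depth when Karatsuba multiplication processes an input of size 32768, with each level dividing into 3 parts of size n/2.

For divide and conquer with division factor 2:

Problem sizes at each level:
Level 0: 32768
Level 1: 16384
Level 2: 8192
Level 3: 4096
Level 4: 2048
Level 5: 1024
Level 6: 512
Level 7: 256
Level 8: 128
Level 9: 64
Level 10: 32
Level 11: 16
Level 12: 8
Level 13: 4
Level 14: 2
Level 15: 1

The root is level 0 and the size-1 base case is level 15 (the tree spans levels 0 through 15, i.e. 16 levels counting the root), so the depth is the number of divisions: log_2(32768) = 15

The recursion tree depth is log_2(32768) = 15. At each level, the problem size is divided by 2, so it takes 15 divisions to reduce to a base case of size 1. The algorithm makes 3 recursive calls at each level.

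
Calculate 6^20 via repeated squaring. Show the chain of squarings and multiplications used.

Computing 6^20 by squaring (build up from 6^1; each line after the first costs one multiplication):

6^1 = 6
6^2 = (6^1)^2 = 6^2 = 36
6^4 = (6^2)^2 = 36^2 = 1296
6^5 = 6 * 6^4 = 6 * 1296 = 7776
6^10 = (6^5)^2 = 7776^2 = 60466176
6^20 = (6^10)^2 = 60466176^2 = 3656158440062976

Result: 3656158440062976
Multiplications needed: 5 (5 lines after 6^1)

6^20 = 3656158440062976. Using exponentiation by squaring, this requires 5 multiplications. The key idea: if the exponent is even, square the half-power; if odd, multiply by the base once.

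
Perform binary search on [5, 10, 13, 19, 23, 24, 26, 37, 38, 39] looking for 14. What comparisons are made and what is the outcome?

Binary search for 14 in [5, 10, 13, 19, 23, 24, 26, 37, 38, 39]:

lo=0, hi=9, mid=4, arr[mid]=23 -> 23 > 14, search left half
lo=0, hi=3, mid=1, arr[mid]=10 -> 10 < 14, search right half
lo=2, hi=3, mid=2, arr[mid]=13 -> 13 < 14, search right half
lo=3, hi=3, mid=3, arr[mid]=19 -> 19 > 14, search left half
lo=3 > hi=2, target 14 not found

Binary search determines that 14 is not in the array after 4 comparisons. The search space was exhausted without finding the target.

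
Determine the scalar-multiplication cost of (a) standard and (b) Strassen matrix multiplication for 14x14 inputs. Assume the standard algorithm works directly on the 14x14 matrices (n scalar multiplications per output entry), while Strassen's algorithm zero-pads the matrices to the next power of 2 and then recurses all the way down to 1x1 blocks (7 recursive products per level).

Matrix multiplication for 14x14 matrices:

Strassen's algorithm requires power-of-2 dimensions. Pad 14x14 to 16x16 (next power of 2).

Standard algorithm: 14^3 = 2744 multiplications
Strassen's algorithm: 7^(log2(16)) = 7^4 = 2401 multiplications
Savings: 2744 - 2401 = 343 multiplications

Standard: 2744 multiplications (14^3). Strassen: 2401 multiplications (7^4, after padding to 16x16). Strassen reduces 8 recursive multiplications to 7 at each level.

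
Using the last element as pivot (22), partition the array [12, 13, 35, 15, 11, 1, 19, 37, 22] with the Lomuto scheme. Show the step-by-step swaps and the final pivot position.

Lomuto partition with pivot = 22:

Initial array: [12, 13, 35, 15, 11, 1, 19, 37, 22]

arr[0]=12 <= 22: swap with position 0, array becomes [12, 13, 35, 15, 11, 1, 19, 37, 22]
arr[1]=13 <= 22: swap with position 1, array becomes [12, 13, 35, 15, 11, 1, 19, 37, 22]
arr[2]=35 > 22: no swap
arr[3]=15 <= 22: swap with position 2, array becomes [12, 13, 15, 35, 11, 1, 19, 37, 22]
arr[4]=11 <= 22: swap with position 3, array becomes [12, 13, 15, 11, 35, 1, 19, 37, 22]
arr[5]=1 <= 22: swap with position 4, array becomes [12, 13, 15, 11, 1, 35, 19, 37, 22]
arr[6]=19 <= 22: swap with position 5, array becomes [12, 13, 15, 11, 1, 19, 35, 37, 22]
arr[7]=37 > 22: no swap

Place pivot at position 6: [12, 13, 15, 11, 1, 19, 22, 37, 35]
Pivot position: 6

After partitioning with pivot 22, the array becomes [12, 13, 15, 11, 1, 19, 22, 37, 35]. The pivot is placed at index 6. All elements to the left of the pivot are <= 22, and all elements to the right are > 22.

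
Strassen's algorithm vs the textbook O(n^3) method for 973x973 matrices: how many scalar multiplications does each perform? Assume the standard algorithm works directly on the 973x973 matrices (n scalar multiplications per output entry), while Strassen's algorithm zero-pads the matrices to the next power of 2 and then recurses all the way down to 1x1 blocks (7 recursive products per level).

Matrix multiplication for 973x973 matrices:

Strassen's algorithm requires power-of-2 dimensions. Pad 973x973 to 1024x1024 (next power of 2).

Standard algorithm: 973^3 = 921167317 multiplications
Strassen's algorithm: 7^(log2(1024)) = 7^10 = 282475249 multiplications
Savings: 921167317 - 282475249 = 638692068 multiplications

Standard: 921167317 multiplications (973^3). Strassen: 282475249 multiplications (7^10, after padding to 1024x1024). Strassen reduces 8 recursive multiplications to 7 at each level.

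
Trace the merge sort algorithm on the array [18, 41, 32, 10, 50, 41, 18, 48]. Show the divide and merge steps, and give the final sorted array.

Merge sort trace:

Split: [18, 41, 32, 10, 50, 41, 18, 48] -> [18, 41, 32, 10] and [50, 41, 18, 48]
  Split: [18, 41, 32, 10] -> [18, 41] and [32, 10]
    Split: [18, 41] -> [18] and [41]
    Merge: [18] + [41] -> [18, 41]
    Split: [32, 10] -> [32] and [10]
    Merge: [32] + [10] -> [10, 32]
  Merge: [18, 41] + [10, 32] -> [10, 18, 32, 41]
  Split: [50, 41, 18, 48] -> [50, 41] and [18, 48]
    Split: [50, 41] -> [50] and [41]
    Merge: [50] + [41] -> [41, 50]
    Split: [18, 48] -> [18] and [48]
    Merge: [18] + [48] -> [18, 48]
  Merge: [41, 50] + [18, 48] -> [18, 41, 48, 50]
Merge: [10, 18, 32, 41] + [18, 41, 48, 50] -> [10, 18, 18, 32, 41, 41, 48, 50]

Final sorted array: [10, 18, 18, 32, 41, 41, 48, 50]

The merge sort proceeds by recursively splitting the array and merging sorted halves.
After all merges, the sorted array is [10, 18, 18, 32, 41, 41, 48, 50].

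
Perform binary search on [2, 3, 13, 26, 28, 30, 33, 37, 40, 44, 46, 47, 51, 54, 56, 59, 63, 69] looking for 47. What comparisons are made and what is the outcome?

Binary search for 47 in [2, 3, 13, 26, 28, 30, 33, 37, 40, 44, 46, 47, 51, 54, 56, 59, 63, 69]:

lo=0, hi=17, mid=8, arr[mid]=40 -> 40 < 47, search right half
lo=9, hi=17, mid=13, arr[mid]=54 -> 54 > 47, search left half
lo=9, hi=12, mid=10, arr[mid]=46 -> 46 < 47, search right half
lo=11, hi=12, mid=11, arr[mid]=47 -> Found target at index 11!

Binary search finds 47 at index 11 after 4 comparisons. The search repeatedly halves the search space by comparing with the middle element.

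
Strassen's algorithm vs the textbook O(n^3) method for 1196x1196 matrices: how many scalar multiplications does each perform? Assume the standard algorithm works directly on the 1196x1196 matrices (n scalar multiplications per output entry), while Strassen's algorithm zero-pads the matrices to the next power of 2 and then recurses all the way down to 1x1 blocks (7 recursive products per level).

Matrix multiplication for 1196x1196 matrices:

Strassen's algorithm requires power-of-2 dimensions. Pad 1196x1196 to 2048x2048 (next power of 2).

Standard algorithm: 1196^3 = 1710777536 multiplications
Strassen's algorithm: 7^(log2(2048)) = 7^11 = 1977326743 multiplications
Difference: 1710777536 - 1977326743 = -266549207 (Strassen uses MORE here due to padding overhead — for small or just-over-power-of-2 n, padding can outweigh the per-level savings)

Standard: 1710777536 multiplications (1196^3). Strassen: 1977326743 multiplications (7^11, after padding to 2048x2048). Strassen reduces 8 recursive multiplications to 7 at each level.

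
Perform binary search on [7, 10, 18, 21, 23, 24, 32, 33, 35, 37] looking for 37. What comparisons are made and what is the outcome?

Binary search for 37 in [7, 10, 18, 21, 23, 24, 32, 33, 35, 37]:

lo=0, hi=9, mid=4, arr[mid]=23 -> 23 < 37, search right half
lo=5, hi=9, mid=7, arr[mid]=33 -> 33 < 37, search right half
lo=8, hi=9, mid=8, arr[mid]=35 -> 35 < 37, search right half
lo=9, hi=9, mid=9, arr[mid]=37 -> Found target at index 9!

Binary search finds 37 at index 9 after 4 comparisons. The search repeatedly halves the search space by comparing with the middle element.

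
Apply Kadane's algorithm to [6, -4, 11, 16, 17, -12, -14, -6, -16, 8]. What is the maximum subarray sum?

Using Kadane's algorithm on [6, -4, 11, 16, 17, -12, -14, -6, -16, 8]:

Scanning through the array:
Position 1 (value -4): max_ending_here = 2, max_so_far = 6
Position 2 (value 11): max_ending_here = 13, max_so_far = 13
Position 3 (value 16): max_ending_here = 29, max_so_far = 29
Position 4 (value 17): max_ending_here = 46, max_so_far = 46
Position 5 (value -12): max_ending_here = 34, max_so_far = 46
Position 6 (value -14): max_ending_here = 20, max_so_far = 46
Position 7 (value -6): max_ending_here = 14, max_so_far = 46
Position 8 (value -16): max_ending_here = -2, max_so_far = 46
Position 9 (value 8): max_ending_here = 8, max_so_far = 46

Maximum subarray: [6, -4, 11, 16, 17]
Maximum sum: 46

The maximum subarray is [6, -4, 11, 16, 17] with sum 46. This subarray runs from index 0 to index 4.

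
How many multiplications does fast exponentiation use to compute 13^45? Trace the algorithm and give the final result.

Computing 13^45 by squaring (build up from 13^1; each line after the first costs one multiplication):

13^1 = 13
13^2 = (13^1)^2 = 13^2 = 169
13^4 = (13^2)^2 = 169^2 = 28561
13^5 = 13 * 13^4 = 13 * 28561 = 371293
13^10 = (13^5)^2 = 371293^2 = 137858491849
13^11 = 13 * 13^10 = 13 * 137858491849 = 1792160394037
13^22 = (13^11)^2 = 1792160394037^2 = 3211838877954855105157369
13^44 = (13^22)^2 = 3211838877954855105157369^2 = 10315908977942302627204470186314316211062255002161
13^45 = 13 * 13^44 = 13 * 10315908977942302627204470186314316211062255002161 = 134106816713249934153658112422086110743809315028093

Result: 134106816713249934153658112422086110743809315028093
Multiplications needed: 8 (8 lines after 13^1)

13^45 = 134106816713249934153658112422086110743809315028093. Using exponentiation by squaring, this requires 8 multiplications. The key idea: if the exponent is even, square the half-power; if odd, multiply by the base once.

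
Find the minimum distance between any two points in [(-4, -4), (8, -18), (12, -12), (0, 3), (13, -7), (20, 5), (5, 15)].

Computing all pairwise distances among 7 points:

d((-4, -4), (8, -18)) = 18.4391
d((-4, -4), (12, -12)) = 17.8885
d((-4, -4), (0, 3)) = 8.0623
d((-4, -4), (13, -7)) = 17.2627
d((-4, -4), (20, 5)) = 25.632
d((-4, -4), (5, 15)) = 21.0238
d((8, -18), (12, -12)) = 7.2111
d((8, -18), (0, 3)) = 22.4722
d((8, -18), (13, -7)) = 12.083
d((8, -18), (20, 5)) = 25.9422
d((8, -18), (5, 15)) = 33.1361
d((12, -12), (0, 3)) = 19.2094
d((12, -12), (13, -7)) = 5.099 <-- minimum
d((12, -12), (20, 5)) = 18.7883
d((12, -12), (5, 15)) = 27.8927
d((0, 3), (13, -7)) = 16.4012
d((0, 3), (20, 5)) = 20.0998
d((0, 3), (5, 15)) = 13.0
d((13, -7), (20, 5)) = 13.8924
d((13, -7), (5, 15)) = 23.4094
d((20, 5), (5, 15)) = 18.0278

Closest pair: (12, -12) and (13, -7) with distance 5.099

The closest pair is (12, -12) and (13, -7) with Euclidean distance 5.099. For 7 points, brute-force pairwise comparison is shown above. For large n, the divide-and-conquer algorithm (sort by x, recurse on halves, check the dividing strip) achieves O(n log n).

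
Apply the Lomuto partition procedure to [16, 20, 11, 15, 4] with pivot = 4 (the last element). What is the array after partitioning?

Lomuto partition with pivot = 4:

Initial array: [16, 20, 11, 15, 4]

arr[0]=16 > 4: no swap
arr[1]=20 > 4: no swap
arr[2]=11 > 4: no swap
arr[3]=15 > 4: no swap

Place pivot at position 0: [4, 20, 11, 15, 16]
Pivot position: 0

After partitioning with pivot 4, the array becomes [4, 20, 11, 15, 16]. The pivot is placed at index 0. All elements to the left of the pivot are <= 4, and all elements to the right are > 4.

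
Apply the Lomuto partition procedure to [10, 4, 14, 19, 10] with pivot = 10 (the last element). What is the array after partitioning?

Lomuto partition with pivot = 10:

Initial array: [10, 4, 14, 19, 10]

arr[0]=10 <= 10: swap with position 0, array becomes [10, 4, 14, 19, 10]
arr[1]=4 <= 10: swap with position 1, array becomes [10, 4, 14, 19, 10]
arr[2]=14 > 10: no swap
arr[3]=19 > 10: no swap

Place pivot at position 2: [10, 4, 10, 19, 14]
Pivot position: 2

After partitioning with pivot 10, the array becomes [10, 4, 10, 19, 14]. The pivot is placed at index 2. All elements to the left of the pivot are <= 10, and all elements to the right are > 10.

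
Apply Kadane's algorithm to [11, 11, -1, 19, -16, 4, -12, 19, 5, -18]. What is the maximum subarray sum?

Using Kadane's algorithm on [11, 11, -1, 19, -16, 4, -12, 19, 5, -18]:

Scanning through the array:
Position 1 (value 11): max_ending_here = 22, max_so_far = 22
Position 2 (value -1): max_ending_here = 21, max_so_far = 22
Position 3 (value 19): max_ending_here = 40, max_so_far = 40
Position 4 (value -16): max_ending_here = 24, max_so_far = 40
Position 5 (value 4): max_ending_here = 28, max_so_far = 40
Position 6 (value -12): max_ending_here = 16, max_so_far = 40
Position 7 (value 19): max_ending_here = 35, max_so_far = 40
Position 8 (value 5): max_ending_here = 40, max_so_far = 40
Position 9 (value -18): max_ending_here = 22, max_so_far = 40

Maximum subarray: [11, 11, -1, 19]
Maximum sum: 40

The maximum subarray is [11, 11, -1, 19] with sum 40. This subarray runs from index 0 to index 3.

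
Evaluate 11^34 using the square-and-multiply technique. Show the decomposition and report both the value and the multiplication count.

Computing 11^34 by squaring (build up from 11^1; each line after the first costs one multiplication):

11^1 = 11
11^2 = (11^1)^2 = 11^2 = 121
11^4 = (11^2)^2 = 121^2 = 14641
11^8 = (11^4)^2 = 14641^2 = 214358881
11^16 = (11^8)^2 = 214358881^2 = 45949729863572161
11^17 = 11 * 11^16 = 11 * 45949729863572161 = 505447028499293771
11^34 = (11^17)^2 = 505447028499293771^2 = 255476698618765889551019445759400441

Result: 255476698618765889551019445759400441
Multiplications needed: 6 (6 lines after 11^1)

11^34 = 255476698618765889551019445759400441. Using exponentiation by squaring, this requires 6 multiplications. The key idea: if the exponent is even, square the half-power; if odd, multiply by the base once.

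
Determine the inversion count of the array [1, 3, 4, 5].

Finding inversions in [1, 3, 4, 5]:


Total inversions: 0

The array has 0 inversions. It is already sorted.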